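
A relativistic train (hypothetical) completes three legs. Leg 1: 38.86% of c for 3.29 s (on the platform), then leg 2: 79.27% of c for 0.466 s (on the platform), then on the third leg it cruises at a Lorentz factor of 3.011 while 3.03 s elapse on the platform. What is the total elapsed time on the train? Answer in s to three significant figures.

Leg 1: β = 0.3886; γ = 1/√(1 − 0.3886²) = 1/√0.8490 = 1.085; τ_1 = 3.29/1.085 = 3.031 s.
Leg 2: β = 0.7927; γ = 1/√(1 − 0.7927²) = 1/√0.3716 = 1.640; τ_2 = 0.466/1.640 = 0.2841 s.
Leg 3: γ = 3.011; τ_3 = 3.03/3.011 = 1.006 s.
Total: 3.031 + 0.2841 + 1.006 s.

τ = 4.32 s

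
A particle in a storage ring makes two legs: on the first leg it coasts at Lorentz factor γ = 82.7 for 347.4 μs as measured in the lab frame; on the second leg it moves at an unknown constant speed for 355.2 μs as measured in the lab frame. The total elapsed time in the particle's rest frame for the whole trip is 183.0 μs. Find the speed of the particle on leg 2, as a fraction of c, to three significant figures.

β = 0.864

Leg 1: γ = 82.7; τ_1 = 347.4/82.70 = 4.201 μs.
Leg 2: speed unknown; τ_2 = 355.2/γ_2.
Total proper time: 4.201 + τ_2 = 183.0, so τ_2 = 183.0 − 4.201 = 178.8 μs.
γ_2 = 355.2/178.8 = 1.987; β = √(1 − 1/γ²) = √0.7466.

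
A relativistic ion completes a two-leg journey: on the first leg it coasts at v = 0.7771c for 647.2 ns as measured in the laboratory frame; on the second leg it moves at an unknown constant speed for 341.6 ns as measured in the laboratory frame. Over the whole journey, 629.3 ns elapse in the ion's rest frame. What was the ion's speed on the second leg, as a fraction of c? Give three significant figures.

Leg 1: γ = 1/√(1 − 0.7771²) = 1/√0.3961 = 1.589; τ_1 = 647.2/1.589 = 407.3 ns.
Leg 2: speed unknown; τ_2 = 341.6/γ_2.
Total proper time: 407.3 + τ_2 = 629.3, so τ_2 = 629.3 − 407.3 = 222.0 ns.
γ_2 = 341.6/222.0 = 1.539; β = √(1 − 1/γ²) = √0.5778.

β = 0.760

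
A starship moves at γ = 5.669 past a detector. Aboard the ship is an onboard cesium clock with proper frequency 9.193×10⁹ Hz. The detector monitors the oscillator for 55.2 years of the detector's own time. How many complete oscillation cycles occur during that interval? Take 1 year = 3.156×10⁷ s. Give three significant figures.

N = 2.83×10¹⁸

γ = 5.669
During 55.2 years of lab time, the oscillator's proper time advances by τ = Δt/γ = 55.2/5.669 = 9.737 years = 3.073×10⁸ s.
N = f × τ = 9.193×10⁹ × 3.073×10⁸ = 2.825×10¹⁸.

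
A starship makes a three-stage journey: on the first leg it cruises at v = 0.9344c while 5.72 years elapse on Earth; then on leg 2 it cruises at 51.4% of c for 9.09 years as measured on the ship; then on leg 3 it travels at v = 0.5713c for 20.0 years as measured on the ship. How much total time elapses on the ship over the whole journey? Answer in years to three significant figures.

τ = 31.1 years

Leg 1: γ = 1/√(1 − 0.9344²) = 1/√0.1269 = 2.807; τ_1 = 5.72/2.807 = 2.038 years.
Leg 2: 9.09 years is already measured on the ship.
Leg 3: 20.0 years is already measured on the ship.
Total: 2.038 + 9.090 + 20.00 years.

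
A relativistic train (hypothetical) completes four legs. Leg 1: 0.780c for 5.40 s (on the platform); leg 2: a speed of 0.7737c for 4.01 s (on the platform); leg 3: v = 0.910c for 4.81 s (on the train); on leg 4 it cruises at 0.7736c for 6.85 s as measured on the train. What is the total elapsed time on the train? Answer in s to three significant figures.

Leg 1: γ = 1/√(1 − 0.780²) = 1/√0.3916 = 1.598; τ_1 = 5.40/1.598 = 3.379 s.
Leg 2: γ = 1/√(1 − 0.7737²) = 1/√0.4014 = 1.578; τ_2 = 4.01/1.578 = 2.541 s.
Leg 3: 4.81 s is already measured on the train.
Leg 4: 6.85 s is already measured on the train.
Total: 3.379 + 2.541 + 4.810 + 6.850 s.

τ = 17.6 s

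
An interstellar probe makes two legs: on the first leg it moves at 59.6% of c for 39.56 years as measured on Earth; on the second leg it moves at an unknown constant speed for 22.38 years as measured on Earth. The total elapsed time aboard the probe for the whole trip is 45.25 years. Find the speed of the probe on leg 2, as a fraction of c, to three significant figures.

β = 0.798

Leg 1: β = 0.596; γ = 1/√(1 − 0.596²) = 1/√0.6448 = 1.245; τ_1 = 39.56/1.245 = 31.77 years.
Leg 2: speed unknown; τ_2 = 22.38/γ_2.
Total proper time: 31.77 + τ_2 = 45.25, so τ_2 = 45.25 − 31.77 = 13.48 years.
γ_2 = 22.38/13.48 = 1.660; β = √(1 − 1/γ²) = √0.6370.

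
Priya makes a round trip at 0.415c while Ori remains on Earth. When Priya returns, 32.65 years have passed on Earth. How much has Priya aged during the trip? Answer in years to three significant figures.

γ = 1/√(1 − 0.415²) = 1/√0.8278 = 1.099
Priya's clock measures proper time along the trip: τ = Δt/γ = 32.65/1.099 years.

τ = 29.7 years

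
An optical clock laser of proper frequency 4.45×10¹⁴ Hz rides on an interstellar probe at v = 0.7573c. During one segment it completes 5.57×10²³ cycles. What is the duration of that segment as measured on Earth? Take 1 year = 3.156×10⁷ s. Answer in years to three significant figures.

Δt = 60.7 years

γ = 1/√(1 − 0.7573²) = 1/√0.4265 = 1.531
Proper time for N cycles: τ = N/f = 5.57×10²³/(4.45×10¹⁴) = 1.252×10⁹ s = 39.66 years.
Lab-frame duration Δt = γτ = 1.531 × 39.66 = 60.73 years.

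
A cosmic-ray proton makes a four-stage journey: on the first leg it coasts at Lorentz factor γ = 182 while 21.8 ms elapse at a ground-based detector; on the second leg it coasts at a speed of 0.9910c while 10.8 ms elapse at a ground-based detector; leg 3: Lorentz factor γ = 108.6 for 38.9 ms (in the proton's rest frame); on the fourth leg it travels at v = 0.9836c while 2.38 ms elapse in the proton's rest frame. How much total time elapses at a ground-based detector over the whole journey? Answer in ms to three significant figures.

Δt = 4270 ms

Leg 1: 21.8 ms is already measured at a ground-based detector.
Leg 2: 10.8 ms is already measured at a ground-based detector.
Leg 3: γ = 108.6; Δt_3 = 108.6 × 38.9 = 4225 ms.
Leg 4: γ = 1/√(1 − 0.9836²) = 1/√0.03253 = 5.544; Δt_4 = 5.544 × 2.38 = 13.20 ms.
Total: 21.80 + 10.80 + 4225 + 13.20 ms.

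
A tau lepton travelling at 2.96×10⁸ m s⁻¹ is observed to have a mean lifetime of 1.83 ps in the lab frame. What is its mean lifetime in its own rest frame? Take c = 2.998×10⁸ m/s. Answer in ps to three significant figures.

τ₀ = 0.290 ps

β = 2.96×10⁸/2.998×10⁸ = 0.9873; γ = 1/√(1 − 0.9873²) = 6.301
The lab-frame lifetime is the dilated interval; the proper lifetime is τ₀ = Δt/γ = 1.83/6.301 ps.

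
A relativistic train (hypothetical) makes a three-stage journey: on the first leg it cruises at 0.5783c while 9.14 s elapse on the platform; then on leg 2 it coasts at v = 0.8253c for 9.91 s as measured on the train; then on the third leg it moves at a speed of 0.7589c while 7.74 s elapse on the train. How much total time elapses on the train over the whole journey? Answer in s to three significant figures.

Leg 1: γ = 1/√(1 − 0.5783²) = 1/√0.6656 = 1.226; τ_1 = 9.14/1.226 = 7.457 s.
Leg 2: 9.91 s is already measured on the train.
Leg 3: 7.74 s is already measured on the train.
Total: 7.457 + 9.910 + 7.740 s.

τ = 25.1 s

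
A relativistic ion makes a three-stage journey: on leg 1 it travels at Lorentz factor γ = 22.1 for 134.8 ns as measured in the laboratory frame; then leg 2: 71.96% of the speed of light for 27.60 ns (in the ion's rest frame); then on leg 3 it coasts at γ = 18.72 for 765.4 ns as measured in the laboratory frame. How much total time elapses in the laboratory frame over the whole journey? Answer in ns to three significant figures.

Leg 1: 134.8 ns is already measured in the laboratory frame.
Leg 2: β = 0.7196; γ = 1/√(1 − 0.7196²) = 1/√0.4822 = 1.440; Δt_2 = 1.440 × 27.60 = 39.75 ns.
Leg 3: 765.4 ns is already measured in the laboratory frame.
Total: 134.8 + 39.75 + 765.4 ns.

Δt = 940 ns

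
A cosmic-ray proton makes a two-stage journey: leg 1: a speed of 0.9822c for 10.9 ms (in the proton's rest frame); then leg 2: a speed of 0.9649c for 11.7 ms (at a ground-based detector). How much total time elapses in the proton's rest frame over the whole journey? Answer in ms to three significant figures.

Leg 1: 10.9 ms is already measured in the proton's rest frame.
Leg 2: γ = 1/√(1 − 0.9649²) = 1/√0.06897 = 3.808; τ_2 = 11.7/3.808 = 3.073 ms.
Total: 10.90 + 3.073 ms.

τ = 14.0 ms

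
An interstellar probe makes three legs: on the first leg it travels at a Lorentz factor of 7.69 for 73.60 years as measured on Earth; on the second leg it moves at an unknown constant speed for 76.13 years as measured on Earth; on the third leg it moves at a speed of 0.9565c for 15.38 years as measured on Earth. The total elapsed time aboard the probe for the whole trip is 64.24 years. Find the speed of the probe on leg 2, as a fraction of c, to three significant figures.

Leg 1: γ = 7.69; τ_1 = 73.60/7.690 = 9.571 years.
Leg 2: speed unknown; τ_2 = 76.13/γ_2.
Leg 3: γ = 1/√(1 − 0.9565²) = 1/√0.08511 = 3.428; τ_3 = 15.38/3.428 = 4.487 years.
Total proper time: 9.571 + τ_2 + 4.487 = 64.24, so τ_2 = 64.24 − 14.06 = 50.18 years.
γ_2 = 76.13/50.18 = 1.517; β = √(1 − 1/γ²) = √0.5655.

β = 0.752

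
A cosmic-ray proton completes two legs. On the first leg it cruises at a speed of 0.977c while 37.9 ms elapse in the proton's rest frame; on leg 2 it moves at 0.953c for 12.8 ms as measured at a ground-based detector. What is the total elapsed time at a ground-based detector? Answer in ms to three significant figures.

Δt = 191 ms

Leg 1: γ = 1/√(1 − 0.977²) = 1/√0.04547 = 4.690; Δt_1 = 4.690 × 37.9 = 177.7 ms.
Leg 2: 12.8 ms is already measured at a ground-based detector.
Total: 177.7 + 12.80 ms.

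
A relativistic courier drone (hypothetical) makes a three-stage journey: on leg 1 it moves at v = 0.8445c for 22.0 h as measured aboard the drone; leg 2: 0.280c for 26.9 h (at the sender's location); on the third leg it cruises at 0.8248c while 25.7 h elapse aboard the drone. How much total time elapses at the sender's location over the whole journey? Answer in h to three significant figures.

Δt = 113 h

Leg 1: γ = 1/√(1 − 0.8445²) = 1/√0.2868 = 1.867; Δt_1 = 1.867 × 22.0 = 41.08 h.
Leg 2: 26.9 h is already measured at the sender's location.
Leg 3: γ = 1/√(1 − 0.8248²) = 1/√0.3197 = 1.769; Δt_3 = 1.769 × 25.7 = 45.45 h.
Total: 41.08 + 26.90 + 45.45 h.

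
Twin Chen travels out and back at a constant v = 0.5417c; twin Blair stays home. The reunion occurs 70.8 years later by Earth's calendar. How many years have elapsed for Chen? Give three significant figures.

γ = 1/√(1 − 0.5417²) = 1/√0.7066 = 1.190
Chen's clock measures proper time along the trip: τ = Δt/γ = 70.8/1.190 years.

τ = 59.5 years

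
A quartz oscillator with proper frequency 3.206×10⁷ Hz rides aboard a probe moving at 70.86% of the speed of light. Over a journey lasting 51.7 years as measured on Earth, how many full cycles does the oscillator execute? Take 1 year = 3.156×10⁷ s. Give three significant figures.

N = 3.69×10¹⁶

β = 0.7086; γ = 1/√(1 − 0.7086²) = 1/√0.4979 = 1.417
The oscillator's own cycle count is N = f × τ where τ is the proper time aboard the probe. τ = Δt/γ = 51.7/1.417 = 36.48 years = 1.151×10⁹ s.
N = 3.206×10⁷ × 1.151×10⁹ = 3.691×10¹⁶.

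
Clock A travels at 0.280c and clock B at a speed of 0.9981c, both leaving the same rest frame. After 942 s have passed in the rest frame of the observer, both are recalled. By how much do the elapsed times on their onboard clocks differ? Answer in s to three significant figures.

A: γ = 1/√(1 − 0.280²) = 25/24 ≈ 1.042; τ_A = 942/1.042 = 904.3 s.
B: γ = 1/√(1 − 0.9981²) = 1/√0.003796 = 16.23; τ_B = 942/16.23 = 58.04 s.

|τ_A − τ_B| = 846 s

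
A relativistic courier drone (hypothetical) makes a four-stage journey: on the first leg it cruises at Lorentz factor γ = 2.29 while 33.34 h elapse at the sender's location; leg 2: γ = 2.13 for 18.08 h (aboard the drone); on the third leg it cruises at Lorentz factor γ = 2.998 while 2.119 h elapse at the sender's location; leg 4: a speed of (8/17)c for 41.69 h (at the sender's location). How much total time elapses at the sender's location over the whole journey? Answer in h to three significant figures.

Δt = 116 h

Leg 1: 33.34 h is already measured at the sender's location.
Leg 2: γ = 2.13; Δt_2 = 2.130 × 18.08 = 38.51 h.
Leg 3: 2.119 h is already measured at the sender's location.
Leg 4: 41.69 h is already measured at the sender's location.
Total: 33.34 + 38.51 + 2.119 + 41.69 h.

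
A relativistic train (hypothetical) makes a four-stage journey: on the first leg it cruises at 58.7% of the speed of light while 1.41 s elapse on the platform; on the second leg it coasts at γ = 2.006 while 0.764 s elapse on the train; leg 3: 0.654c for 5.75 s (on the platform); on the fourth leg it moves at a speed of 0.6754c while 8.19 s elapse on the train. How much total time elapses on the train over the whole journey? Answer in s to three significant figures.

τ = 14.4 s

Leg 1: β = 0.587; γ = 1/√(1 − 0.587²) = 1/√0.6554 = 1.235; τ_1 = 1.41/1.235 = 1.142 s.
Leg 2: 0.764 s is already measured on the train.
Leg 3: γ = 1/√(1 − 0.654²) = 1/√0.5723 = 1.322; τ_3 = 5.75/1.322 = 4.350 s.
Leg 4: 8.19 s is already measured on the train.
Total: 1.142 + 0.7640 + 4.350 + 8.190 s.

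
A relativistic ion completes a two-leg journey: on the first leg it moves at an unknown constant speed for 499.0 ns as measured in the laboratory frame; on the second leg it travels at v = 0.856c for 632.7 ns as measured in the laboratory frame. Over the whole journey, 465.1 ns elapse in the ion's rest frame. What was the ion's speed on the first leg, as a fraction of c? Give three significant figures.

Leg 1: speed unknown; τ_1 = 499.0/γ_1.
Leg 2: γ = 1/√(1 − 0.856²) = 1/√0.2673 = 1.934; τ_2 = 632.7/1.934 = 327.1 ns.
Total proper time: τ_1 + 327.1 = 465.1, so τ_1 = 465.1 − 327.1 = 138.0 ns.
γ_1 = 499.0/138.0 = 3.616; β = √(1 − 1/γ²) = √0.9235.

β = 0.961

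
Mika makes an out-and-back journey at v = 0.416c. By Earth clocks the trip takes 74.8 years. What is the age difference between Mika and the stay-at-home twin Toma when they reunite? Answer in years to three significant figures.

Δt − τ = 6.78 years

γ = 1/√(1 − 0.416²) = 1/√0.8269 = 1.100
Mika's elapsed proper time: τ = 74.8/1.100 = 68.02 years.
Age gap = Δt − τ = 74.8 − 68.02 years.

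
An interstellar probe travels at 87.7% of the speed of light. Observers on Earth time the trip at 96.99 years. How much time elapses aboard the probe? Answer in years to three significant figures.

τ = 46.6 years

β = 0.877; γ = 1/√(1 − 0.877²) = 1/√0.2309 = 2.081
The interval measured on Earth is the dilated one; the clock aboard the probe measures the proper time τ = Δt/γ = 96.99/2.081 years.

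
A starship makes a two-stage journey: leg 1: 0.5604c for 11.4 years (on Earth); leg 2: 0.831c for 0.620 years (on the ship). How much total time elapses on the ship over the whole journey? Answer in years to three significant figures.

Leg 1: γ = 1/√(1 − 0.5604²) = 1/√0.6860 = 1.207; τ_1 = 11.4/1.207 = 9.442 years.
Leg 2: 0.620 years is already measured on the ship.
Total: 9.442 + 0.6200 years.

τ = 10.1 years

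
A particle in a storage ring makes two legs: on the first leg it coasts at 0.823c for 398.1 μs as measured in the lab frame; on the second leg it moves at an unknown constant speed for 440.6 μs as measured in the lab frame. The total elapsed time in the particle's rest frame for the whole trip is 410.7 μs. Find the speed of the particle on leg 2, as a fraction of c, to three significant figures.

Leg 1: γ = 1/√(1 − 0.823²) = 1/√0.3227 = 1.760; τ_1 = 398.1/1.760 = 226.1 μs.
Leg 2: speed unknown; τ_2 = 440.6/γ_2.
Total proper time: 226.1 + τ_2 = 410.7, so τ_2 = 410.7 − 226.1 = 184.6 μs.
γ_2 = 440.6/184.6 = 2.387; β = √(1 − 1/γ²) = √0.8245.

β = 0.908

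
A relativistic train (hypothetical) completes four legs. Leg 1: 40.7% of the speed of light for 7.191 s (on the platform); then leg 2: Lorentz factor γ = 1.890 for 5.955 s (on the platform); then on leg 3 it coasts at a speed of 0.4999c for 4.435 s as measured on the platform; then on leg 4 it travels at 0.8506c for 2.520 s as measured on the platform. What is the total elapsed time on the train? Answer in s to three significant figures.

τ = 14.9 s

Leg 1: β = 0.407; γ = 1/√(1 − 0.407²) = 1/√0.8344 = 1.095; τ_1 = 7.191/1.095 = 6.568 s.
Leg 2: γ = 1.890; τ_2 = 5.955/1.890 = 3.151 s.
Leg 3: γ = 1/√(1 − 0.4999²) = 1/√0.7501 = 1.155; τ_3 = 4.435/1.155 = 3.841 s.
Leg 4: γ = 1/√(1 − 0.8506²) = 1/√0.2765 = 1.902; τ_4 = 2.520/1.902 = 1.325 s.
Total: 6.568 + 3.151 + 3.841 + 1.325 s.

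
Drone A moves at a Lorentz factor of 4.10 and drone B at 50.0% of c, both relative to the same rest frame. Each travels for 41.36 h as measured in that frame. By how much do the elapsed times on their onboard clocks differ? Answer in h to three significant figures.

A: γ = 4.10; τ_A = 41.36/4.100 = 10.09 h.
B: β = 0.500; γ = 1/√(1 − 0.500²) = 1/√0.7500 = 1.155; τ_B = 41.36/1.155 = 35.82 h.

|τ_A − τ_B| = 25.7 h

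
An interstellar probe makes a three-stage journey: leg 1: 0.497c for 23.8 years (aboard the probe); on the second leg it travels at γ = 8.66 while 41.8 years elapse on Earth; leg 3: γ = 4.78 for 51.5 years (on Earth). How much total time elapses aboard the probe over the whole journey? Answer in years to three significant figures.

Leg 1: 23.8 years is already measured aboard the probe.
Leg 2: γ = 8.66; τ_2 = 41.8/8.660 = 4.827 years.
Leg 3: γ = 4.78; τ_3 = 51.5/4.780 = 10.77 years.
Total: 23.80 + 4.827 + 10.77 years.

τ = 39.4 years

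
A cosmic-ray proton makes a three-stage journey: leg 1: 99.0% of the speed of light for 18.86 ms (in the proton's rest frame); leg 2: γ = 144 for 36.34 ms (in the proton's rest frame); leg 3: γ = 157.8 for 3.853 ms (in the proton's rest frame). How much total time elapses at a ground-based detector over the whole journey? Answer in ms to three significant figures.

Δt = 5970 ms

Leg 1: β = 0.990; γ = 1/√(1 − 0.990²) = 1/√0.01990 = 7.089; Δt_1 = 7.089 × 18.86 = 133.7 ms.
Leg 2: γ = 144; Δt_2 = 144.0 × 36.34 = 5233 ms.
Leg 3: γ = 157.8; Δt_3 = 157.8 × 3.853 = 608.0 ms.
Total: 133.7 + 5233 + 608.0 ms.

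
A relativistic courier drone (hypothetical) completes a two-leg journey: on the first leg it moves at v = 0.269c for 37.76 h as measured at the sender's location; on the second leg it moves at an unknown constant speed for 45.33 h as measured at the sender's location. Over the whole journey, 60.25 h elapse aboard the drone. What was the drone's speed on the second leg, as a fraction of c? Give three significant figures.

Leg 1: γ = 1/√(1 − 0.269²) = 1/√0.9276 = 1.038; τ_1 = 37.76/1.038 = 36.37 h.
Leg 2: speed unknown; τ_2 = 45.33/γ_2.
Total proper time: 36.37 + τ_2 = 60.25, so τ_2 = 60.25 − 36.37 = 23.88 h.
γ_2 = 45.33/23.88 = 1.898; β = √(1 − 1/γ²) = √0.7224.

β = 0.850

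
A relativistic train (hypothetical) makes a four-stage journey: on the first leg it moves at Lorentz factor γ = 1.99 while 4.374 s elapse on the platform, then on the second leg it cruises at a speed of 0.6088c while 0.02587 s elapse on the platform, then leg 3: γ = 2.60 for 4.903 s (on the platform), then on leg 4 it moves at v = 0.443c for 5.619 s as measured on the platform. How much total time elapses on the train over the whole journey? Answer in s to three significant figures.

τ = 9.14 s

Leg 1: γ = 1.99; τ_1 = 4.374/1.990 = 2.198 s.
Leg 2: γ = 1/√(1 − 0.6088²) = 1/√0.6294 = 1.261; τ_2 = 0.02587/1.261 = 0.02052 s.
Leg 3: γ = 2.60; τ_3 = 4.903/2.600 = 1.886 s.
Leg 4: γ = 1/√(1 − 0.443²) = 1/√0.8038 = 1.115; τ_4 = 5.619/1.115 = 5.038 s.
Total: 2.198 + 0.02052 + 1.886 + 5.038 s.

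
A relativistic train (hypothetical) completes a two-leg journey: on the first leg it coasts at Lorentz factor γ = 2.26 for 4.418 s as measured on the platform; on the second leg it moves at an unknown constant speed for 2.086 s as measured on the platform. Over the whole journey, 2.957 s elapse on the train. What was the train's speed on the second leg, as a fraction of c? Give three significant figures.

β = 0.877

Leg 1: γ = 2.26; τ_1 = 4.418/2.260 = 1.955 s.
Leg 2: speed unknown; τ_2 = 2.086/γ_2.
Total proper time: 1.955 + τ_2 = 2.957, so τ_2 = 2.957 − 1.955 = 1.002 s.
γ_2 = 2.086/1.002 = 2.082; β = √(1 − 1/γ²) = √0.7692.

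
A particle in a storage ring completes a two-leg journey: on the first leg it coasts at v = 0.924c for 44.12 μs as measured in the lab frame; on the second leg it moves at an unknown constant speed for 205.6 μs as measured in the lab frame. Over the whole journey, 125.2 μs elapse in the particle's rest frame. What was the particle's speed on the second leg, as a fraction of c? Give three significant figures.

Leg 1: γ = 1/√(1 − 0.924²) = 1/√0.1462 = 2.615; τ_1 = 44.12/2.615 = 16.87 μs.
Leg 2: speed unknown; τ_2 = 205.6/γ_2.
Total proper time: 16.87 + τ_2 = 125.2, so τ_2 = 125.2 − 16.87 = 108.3 μs.
γ_2 = 205.6/108.3 = 1.898; β = √(1 − 1/γ²) = √0.7224.

β = 0.850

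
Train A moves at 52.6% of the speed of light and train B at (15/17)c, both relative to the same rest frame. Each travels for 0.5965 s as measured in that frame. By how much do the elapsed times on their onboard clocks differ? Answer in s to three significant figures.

A: β = 0.526; γ = 1/√(1 − 0.526²) = 1/√0.7233 = 1.176; τ_A = 0.5965/1.176 = 0.5073 s.
B: γ = 1/√(1 − (15/17)²) = 17/8 = 2.125; τ_B = 0.5965/2.125 = 0.2807 s.

|τ_A − τ_B| = 0.227 s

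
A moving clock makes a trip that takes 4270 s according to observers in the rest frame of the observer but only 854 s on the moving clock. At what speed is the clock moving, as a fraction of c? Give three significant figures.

The proper time is measured on the moving clock (both events occur at the clock's location); Δt is measured in the rest frame of the observer. γ = Δt/τ = 4270/854 = 5.000.
β = √(1 − 1/γ²) = √(1 − 0.04000) = √0.9600

β = 0.980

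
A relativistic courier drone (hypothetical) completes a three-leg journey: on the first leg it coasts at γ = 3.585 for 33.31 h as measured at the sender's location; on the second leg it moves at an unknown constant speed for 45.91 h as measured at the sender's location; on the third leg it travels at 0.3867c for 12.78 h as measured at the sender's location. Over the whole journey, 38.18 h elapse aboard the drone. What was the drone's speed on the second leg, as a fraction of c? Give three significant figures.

Leg 1: γ = 3.585; τ_1 = 33.31/3.585 = 9.291 h.
Leg 2: speed unknown; τ_2 = 45.91/γ_2.
Leg 3: γ = 1/√(1 − 0.3867²) = 1/√0.8505 = 1.084; τ_3 = 12.78/1.084 = 11.79 h.
Total proper time: 9.291 + τ_2 + 11.79 = 38.18, so τ_2 = 38.18 − 21.08 = 17.10 h.
γ_2 = 45.91/17.10 = 2.684; β = √(1 − 1/γ²) = √0.8612.

β = 0.928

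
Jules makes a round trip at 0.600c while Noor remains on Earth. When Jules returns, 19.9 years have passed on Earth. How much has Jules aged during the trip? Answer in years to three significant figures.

γ = 1/√(1 − 0.600²) = 5/4 = 1.250
Jules's clock measures proper time along the trip: τ = Δt/γ = 19.9/1.250 years.

τ = 15.9 years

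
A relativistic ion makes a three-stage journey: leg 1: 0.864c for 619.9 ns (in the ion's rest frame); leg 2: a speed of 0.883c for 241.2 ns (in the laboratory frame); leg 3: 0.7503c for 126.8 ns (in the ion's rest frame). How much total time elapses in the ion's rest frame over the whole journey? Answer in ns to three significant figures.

Leg 1: 619.9 ns is already measured in the ion's rest frame.
Leg 2: γ = 1/√(1 − 0.883²) = 1/√0.2203 = 2.131; τ_2 = 241.2/2.131 = 113.2 ns.
Leg 3: 126.8 ns is already measured in the ion's rest frame.
Total: 619.9 + 113.2 + 126.8 ns.

τ = 860 ns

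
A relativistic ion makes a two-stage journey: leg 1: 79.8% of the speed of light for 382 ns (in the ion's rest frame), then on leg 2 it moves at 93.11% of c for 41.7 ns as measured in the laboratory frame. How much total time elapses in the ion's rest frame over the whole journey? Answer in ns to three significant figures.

Leg 1: 382 ns is already measured in the ion's rest frame.
Leg 2: β = 0.9311; γ = 1/√(1 − 0.9311²) = 1/√0.1331 = 2.741; τ_2 = 41.7/2.741 = 15.21 ns.
Total: 382.0 + 15.21 ns.

τ = 397 ns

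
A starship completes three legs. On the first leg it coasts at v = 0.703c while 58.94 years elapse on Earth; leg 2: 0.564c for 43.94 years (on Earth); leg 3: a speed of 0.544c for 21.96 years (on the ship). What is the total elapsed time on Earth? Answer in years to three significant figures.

Leg 1: 58.94 years is already measured on Earth.
Leg 2: 43.94 years is already measured on Earth.
Leg 3: γ = 1/√(1 − 0.544²) = 1/√0.7041 = 1.192; Δt_3 = 1.192 × 21.96 = 26.17 years.
Total: 58.94 + 43.94 + 26.17 years.

Δt = 129 years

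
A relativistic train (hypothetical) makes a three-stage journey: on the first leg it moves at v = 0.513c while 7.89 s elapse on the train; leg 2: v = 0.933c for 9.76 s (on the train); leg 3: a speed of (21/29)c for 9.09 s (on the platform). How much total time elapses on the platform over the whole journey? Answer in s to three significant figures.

Δt = 45.4 s

Leg 1: γ = 1/√(1 − 0.513²) = 1/√0.7368 = 1.165; Δt_1 = 1.165 × 7.89 = 9.192 s.
Leg 2: γ = 1/√(1 − 0.933²) = 1/√0.1295 = 2.779; Δt_2 = 2.779 × 9.76 = 27.12 s.
Leg 3: 9.09 s is already measured on the platform.
Total: 9.192 + 27.12 + 9.090 s.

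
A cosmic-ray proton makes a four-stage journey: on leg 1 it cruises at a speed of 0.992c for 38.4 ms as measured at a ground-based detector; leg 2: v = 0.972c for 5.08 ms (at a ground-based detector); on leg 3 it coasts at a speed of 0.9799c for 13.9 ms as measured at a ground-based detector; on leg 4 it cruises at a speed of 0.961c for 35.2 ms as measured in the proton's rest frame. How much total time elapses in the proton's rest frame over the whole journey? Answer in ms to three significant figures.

Leg 1: γ = 1/√(1 − 0.992²) = 1/√0.01594 = 7.922; τ_1 = 38.4/7.922 = 4.848 ms.
Leg 2: γ = 1/√(1 − 0.972²) = 1/√0.05522 = 4.256; τ_2 = 5.08/4.256 = 1.194 ms.
Leg 3: γ = 1/√(1 − 0.9799²) = 1/√0.03980 = 5.013; τ_3 = 13.9/5.013 = 2.773 ms.
Leg 4: 35.2 ms is already measured in the proton's rest frame.
Total: 4.848 + 1.194 + 2.773 + 35.20 ms.

τ = 44.0 ms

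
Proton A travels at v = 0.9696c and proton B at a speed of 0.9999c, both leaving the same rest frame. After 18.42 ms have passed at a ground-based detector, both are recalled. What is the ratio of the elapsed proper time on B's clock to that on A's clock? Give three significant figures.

τ_B/τ_A = 0.0578

A: γ = 1/√(1 − 0.9696²) = 1/√0.05988 = 4.087. B: γ = 1/√(1 − 0.9999²) = 1/√2.000×10⁻⁴ = 70.71.
τ_A/τ_B = γ_B/γ_A = 70.71/4.087 = 17.30, so τ_B/τ_A = 0.05779.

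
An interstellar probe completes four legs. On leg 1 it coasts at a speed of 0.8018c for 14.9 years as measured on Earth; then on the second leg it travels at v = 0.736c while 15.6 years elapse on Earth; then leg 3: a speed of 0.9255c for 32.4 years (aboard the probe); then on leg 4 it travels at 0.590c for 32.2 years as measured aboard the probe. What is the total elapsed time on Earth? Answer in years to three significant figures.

Δt = 156 years

Leg 1: 14.9 years is already measured on Earth.
Leg 2: 15.6 years is already measured on Earth.
Leg 3: γ = 1/√(1 − 0.9255²) = 1/√0.1434 = 2.640; Δt_3 = 2.640 × 32.4 = 85.55 years.
Leg 4: γ = 1/√(1 − 0.590²) = 1/√0.6519 = 1.239; Δt_4 = 1.239 × 32.2 = 39.88 years.
Total: 14.90 + 15.60 + 85.55 + 39.88 years.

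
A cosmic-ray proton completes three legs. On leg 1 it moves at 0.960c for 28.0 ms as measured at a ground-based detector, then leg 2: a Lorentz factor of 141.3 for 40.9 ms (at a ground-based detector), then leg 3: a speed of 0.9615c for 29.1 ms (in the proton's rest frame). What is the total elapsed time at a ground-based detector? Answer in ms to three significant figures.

Δt = 175 ms

Leg 1: 28.0 ms is already measured at a ground-based detector.
Leg 2: 40.9 ms is already measured at a ground-based detector.
Leg 3: γ = 1/√(1 − 0.9615²) = 1/√0.07552 = 3.639; Δt_3 = 3.639 × 29.1 = 105.9 ms.
Total: 28.00 + 40.90 + 105.9 ms.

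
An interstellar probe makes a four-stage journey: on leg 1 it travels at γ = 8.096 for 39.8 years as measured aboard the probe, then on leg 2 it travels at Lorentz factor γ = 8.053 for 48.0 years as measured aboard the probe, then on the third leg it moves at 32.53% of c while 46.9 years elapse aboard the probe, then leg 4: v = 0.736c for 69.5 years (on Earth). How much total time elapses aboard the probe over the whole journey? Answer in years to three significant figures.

τ = 182 years

Leg 1: 39.8 years is already measured aboard the probe.
Leg 2: 48.0 years is already measured aboard the probe.
Leg 3: 46.9 years is already measured aboard the probe.
Leg 4: γ = 1/√(1 − 0.736²) = 1/√0.4583 = 1.477; τ_4 = 69.5/1.477 = 47.05 years.
Total: 39.80 + 48.00 + 46.90 + 47.05 years.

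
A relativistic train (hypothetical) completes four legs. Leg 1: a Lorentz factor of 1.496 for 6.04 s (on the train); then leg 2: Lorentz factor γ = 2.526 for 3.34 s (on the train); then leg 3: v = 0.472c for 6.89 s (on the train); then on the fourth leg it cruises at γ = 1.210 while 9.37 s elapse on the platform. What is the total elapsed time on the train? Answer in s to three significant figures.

τ = 24.0 s

Leg 1: 6.04 s is already measured on the train.
Leg 2: 3.34 s is already measured on the train.
Leg 3: 6.89 s is already measured on the train.
Leg 4: γ = 1.210; τ_4 = 9.37/1.210 = 7.744 s.
Total: 6.040 + 3.340 + 6.890 + 7.744 s.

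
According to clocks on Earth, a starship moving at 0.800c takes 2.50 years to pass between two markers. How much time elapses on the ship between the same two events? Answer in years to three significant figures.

τ = 1.50 years

γ = 1/√(1 − 0.800²) = 1/√0.3600 = 1.667
The interval measured on Earth is the dilated one; the clock on the ship measures the proper time τ = Δt/γ = 2.50/1.667 years.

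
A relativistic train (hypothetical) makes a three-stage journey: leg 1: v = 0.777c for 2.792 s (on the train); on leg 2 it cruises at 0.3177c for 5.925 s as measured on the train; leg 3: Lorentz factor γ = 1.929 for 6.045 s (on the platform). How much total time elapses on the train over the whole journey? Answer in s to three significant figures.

Leg 1: 2.792 s is already measured on the train.
Leg 2: 5.925 s is already measured on the train.
Leg 3: γ = 1.929; τ_3 = 6.045/1.929 = 3.134 s.
Total: 2.792 + 5.925 + 3.134 s.

τ = 11.9 s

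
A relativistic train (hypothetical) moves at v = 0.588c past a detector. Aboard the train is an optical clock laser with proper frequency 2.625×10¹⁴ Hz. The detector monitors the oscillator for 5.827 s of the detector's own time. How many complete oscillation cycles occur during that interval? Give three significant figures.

N = 1.24×10¹⁵

γ = 1/√(1 − 0.588²) = 1/√0.6543 = 1.236
During 5.827 s of lab time, the oscillator's proper time advances by τ = Δt/γ = 5.827/1.236 = 4.713 s = 4.713×10⁰ s.
N = f × τ = 2.625×10¹⁴ × 4.713×10⁰ = 1.237×10¹⁵.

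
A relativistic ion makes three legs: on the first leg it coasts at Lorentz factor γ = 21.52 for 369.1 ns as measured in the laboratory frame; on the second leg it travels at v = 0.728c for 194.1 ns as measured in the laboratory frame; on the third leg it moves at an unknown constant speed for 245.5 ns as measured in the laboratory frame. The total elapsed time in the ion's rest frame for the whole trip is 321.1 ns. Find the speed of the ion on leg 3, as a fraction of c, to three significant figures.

β = 0.718

Leg 1: γ = 21.52; τ_1 = 369.1/21.52 = 17.15 ns.
Leg 2: γ = 1/√(1 − 0.728²) = 1/√0.4700 = 1.459; τ_2 = 194.1/1.459 = 133.1 ns.
Leg 3: speed unknown; τ_3 = 245.5/γ_3.
Total proper time: 17.15 + 133.1 + τ_3 = 321.1, so τ_3 = 321.1 − 150.2 = 170.9 ns.
γ_3 = 245.5/170.9 = 1.437; β = √(1 − 1/γ²) = √0.5155.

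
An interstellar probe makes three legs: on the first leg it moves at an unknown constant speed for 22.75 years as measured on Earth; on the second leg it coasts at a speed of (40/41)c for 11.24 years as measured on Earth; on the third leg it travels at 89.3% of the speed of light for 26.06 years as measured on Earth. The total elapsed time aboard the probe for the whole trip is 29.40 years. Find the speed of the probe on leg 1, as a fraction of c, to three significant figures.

Leg 1: speed unknown; τ_1 = 22.75/γ_1.
Leg 2: γ = 1/√(1 − (40/41)²) = 41/9 ≈ 4.556; τ_2 = 11.24/4.556 = 2.467 years.
Leg 3: β = 0.893; γ = 1/√(1 − 0.893²) = 1/√0.2026 = 2.222; τ_3 = 26.06/2.222 = 11.73 years.
Total proper time: τ_1 + 2.467 + 11.73 = 29.40, so τ_1 = 29.40 − 14.20 = 15.20 years.
γ_1 = 22.75/15.20 = 1.496; β = √(1 − 1/γ²) = √0.5534.

β = 0.744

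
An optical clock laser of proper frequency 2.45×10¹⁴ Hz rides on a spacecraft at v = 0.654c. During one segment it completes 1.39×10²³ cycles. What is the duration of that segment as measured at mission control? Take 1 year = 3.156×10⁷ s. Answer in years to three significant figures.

Δt = 23.8 years

γ = 1/√(1 − 0.654²) = 1/√0.5723 = 1.322
Proper time for N cycles: τ = N/f = 1.39×10²³/(2.45×10¹⁴) = 5.673×10⁸ s = 17.98 years.
Lab-frame duration Δt = γτ = 1.322 × 17.98 = 23.76 years.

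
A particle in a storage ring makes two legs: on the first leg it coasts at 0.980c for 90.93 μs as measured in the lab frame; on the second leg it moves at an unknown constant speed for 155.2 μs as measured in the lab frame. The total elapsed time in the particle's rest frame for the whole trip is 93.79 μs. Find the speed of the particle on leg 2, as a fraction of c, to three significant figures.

β = 0.873

Leg 1: γ = 1/√(1 − 0.980²) = 1/√0.03960 = 5.025; τ_1 = 90.93/5.025 = 18.09 μs.
Leg 2: speed unknown; τ_2 = 155.2/γ_2.
Total proper time: 18.09 + τ_2 = 93.79, so τ_2 = 93.79 − 18.09 = 75.70 μs.
γ_2 = 155.2/75.70 = 2.050; β = √(1 − 1/γ²) = √0.7621.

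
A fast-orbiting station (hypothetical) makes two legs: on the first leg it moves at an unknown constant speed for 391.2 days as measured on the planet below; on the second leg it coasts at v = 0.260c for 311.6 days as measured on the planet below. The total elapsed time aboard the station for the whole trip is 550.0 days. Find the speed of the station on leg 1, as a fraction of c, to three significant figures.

Leg 1: speed unknown; τ_1 = 391.2/γ_1.
Leg 2: γ = 1/√(1 − 0.260²) = 1/√0.9324 = 1.036; τ_2 = 311.6/1.036 = 300.9 days.
Total proper time: τ_1 + 300.9 = 550.0, so τ_1 = 550.0 − 300.9 = 249.1 days.
γ_1 = 391.2/249.1 = 1.570; β = √(1 − 1/γ²) = √0.5945.

β = 0.771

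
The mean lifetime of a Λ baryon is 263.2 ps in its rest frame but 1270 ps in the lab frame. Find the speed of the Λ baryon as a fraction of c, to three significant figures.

v = 0.978c

γ = Δt/τ₀ = 1270/263.2 = 4.825
β = √(1 − 1/γ²) = √(1 − 0.04295) = √0.9570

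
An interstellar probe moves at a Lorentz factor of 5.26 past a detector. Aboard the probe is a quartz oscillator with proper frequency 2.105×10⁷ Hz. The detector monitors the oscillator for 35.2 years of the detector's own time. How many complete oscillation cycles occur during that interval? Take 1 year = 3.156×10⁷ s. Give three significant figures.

N = 4.45×10¹⁵

γ = 5.26
During 35.2 years of lab time, the oscillator's proper time advances by τ = Δt/γ = 35.2/5.260 = 6.692 years = 2.112×10⁸ s.
N = f × τ = 2.105×10⁷ × 2.112×10⁸ = 4.446×10¹⁵.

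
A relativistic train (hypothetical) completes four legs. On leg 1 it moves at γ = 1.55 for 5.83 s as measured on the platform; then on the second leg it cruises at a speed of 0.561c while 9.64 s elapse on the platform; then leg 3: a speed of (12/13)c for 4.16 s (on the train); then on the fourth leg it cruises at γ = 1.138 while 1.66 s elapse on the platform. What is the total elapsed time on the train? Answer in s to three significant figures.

Leg 1: γ = 1.55; τ_1 = 5.83/1.550 = 3.761 s.
Leg 2: γ = 1/√(1 − 0.561²) = 1/√0.6853 = 1.208; τ_2 = 9.64/1.208 = 7.980 s.
Leg 3: 4.16 s is already measured on the train.
Leg 4: γ = 1.138; τ_4 = 1.66/1.138 = 1.459 s.
Total: 3.761 + 7.980 + 4.160 + 1.459 s.

τ = 17.4 s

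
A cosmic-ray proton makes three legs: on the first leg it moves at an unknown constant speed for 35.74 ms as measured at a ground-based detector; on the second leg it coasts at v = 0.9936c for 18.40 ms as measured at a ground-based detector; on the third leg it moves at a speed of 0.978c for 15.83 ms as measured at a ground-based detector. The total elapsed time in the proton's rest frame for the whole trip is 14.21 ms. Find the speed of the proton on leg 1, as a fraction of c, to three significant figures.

Leg 1: speed unknown; τ_1 = 35.74/γ_1.
Leg 2: γ = 1/√(1 − 0.9936²) = 1/√0.01276 = 8.853; τ_2 = 18.40/8.853 = 2.078 ms.
Leg 3: γ = 1/√(1 − 0.978²) = 1/√0.04352 = 4.794; τ_3 = 15.83/4.794 = 3.302 ms.
Total proper time: τ_1 + 2.078 + 3.302 = 14.21, so τ_1 = 14.21 − 5.381 = 8.829 ms.
γ_1 = 35.74/8.829 = 4.048; β = √(1 − 1/γ²) = √0.9390.

β = 0.969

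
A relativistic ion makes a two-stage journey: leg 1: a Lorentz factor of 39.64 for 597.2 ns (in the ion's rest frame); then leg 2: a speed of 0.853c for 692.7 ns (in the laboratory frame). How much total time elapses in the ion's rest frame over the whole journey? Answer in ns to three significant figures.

τ = 959 ns

Leg 1: 597.2 ns is already measured in the ion's rest frame.
Leg 2: γ = 1/√(1 − 0.853²) = 1/√0.2724 = 1.916; τ_2 = 692.7/1.916 = 361.5 ns.
Total: 597.2 + 361.5 ns.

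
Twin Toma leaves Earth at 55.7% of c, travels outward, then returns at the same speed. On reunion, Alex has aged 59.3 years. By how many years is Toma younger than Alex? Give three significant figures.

Δt − τ = 10.1 years

β = 0.557; γ = 1/√(1 − 0.557²) = 1/√0.6898 = 1.204
Toma's elapsed proper time: τ = 59.3/1.204 = 49.25 years.
Age gap = Δt − τ = 59.3 − 49.25 years.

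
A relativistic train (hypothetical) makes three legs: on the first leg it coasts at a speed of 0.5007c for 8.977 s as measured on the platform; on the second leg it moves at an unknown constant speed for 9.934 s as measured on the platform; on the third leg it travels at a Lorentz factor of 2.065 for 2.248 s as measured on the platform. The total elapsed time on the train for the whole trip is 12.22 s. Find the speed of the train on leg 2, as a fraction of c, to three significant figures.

β = 0.941

Leg 1: γ = 1/√(1 − 0.5007²) = 1/√0.7493 = 1.155; τ_1 = 8.977/1.155 = 7.771 s.
Leg 2: speed unknown; τ_2 = 9.934/γ_2.
Leg 3: γ = 2.065; τ_3 = 2.248/2.065 = 1.089 s.
Total proper time: 7.771 + τ_2 + 1.089 = 12.22, so τ_2 = 12.22 − 8.859 = 3.361 s.
γ_2 = 9.934/3.361 = 2.956; β = √(1 − 1/γ²) = √0.8856.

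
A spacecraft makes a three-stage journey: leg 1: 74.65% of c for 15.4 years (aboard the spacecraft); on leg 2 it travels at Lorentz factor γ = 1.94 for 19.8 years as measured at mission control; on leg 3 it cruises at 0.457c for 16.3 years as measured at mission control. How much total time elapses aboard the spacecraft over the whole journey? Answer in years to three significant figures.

Leg 1: 15.4 years is already measured aboard the spacecraft.
Leg 2: γ = 1.94; τ_2 = 19.8/1.940 = 10.21 years.
Leg 3: γ = 1/√(1 − 0.457²) = 1/√0.7912 = 1.124; τ_3 = 16.3/1.124 = 14.50 years.
Total: 15.40 + 10.21 + 14.50 years.

τ = 40.1 years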